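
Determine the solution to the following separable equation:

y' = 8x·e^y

Separating variables and integrating:
-e^(-y) = 4x² + C

General solution: y = -ln(C - 4x²)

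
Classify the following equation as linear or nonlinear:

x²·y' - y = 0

Linear (y and its derivatives appear to the first power only, no products of y terms)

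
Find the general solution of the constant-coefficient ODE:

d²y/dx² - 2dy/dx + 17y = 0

Characteristic equation: r² - 2r + 17 = 0
Roots: r = 1 ± 4i (complex conjugates)
General solution: y = e^x(C₁cos(4x) + C₂sin(4x))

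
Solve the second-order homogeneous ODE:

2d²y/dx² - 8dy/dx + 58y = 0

Characteristic equation: 2r² - 8r + 58 = 0
Divide by 2: r² - 4r + 29 = 0
Roots: r = 2 ± 5i (complex conjugates)
General solution: y = e^(2x)(C₁cos(5x) + C₂sin(5x))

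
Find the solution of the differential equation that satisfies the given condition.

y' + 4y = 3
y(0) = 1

General solution: y = 3/4 + Ce^(-4x)
Applying y(0) = 1: C = 1 - 3/4 = 1/4
Particular solution: y = 3/4 + (1/4)e^(-4x)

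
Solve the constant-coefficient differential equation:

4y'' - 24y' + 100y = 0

Characteristic equation: 4r² - 24r + 100 = 0
Divide by 4: r² - 6r + 25 = 0
Roots: r = 3 ± 4i (complex conjugates)
General solution: y = e^(3x)(C₁cos(4x) + C₂sin(4x))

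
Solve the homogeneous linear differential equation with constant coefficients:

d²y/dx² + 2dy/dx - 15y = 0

Characteristic equation: r² + 2r - 15 = 0
Roots: r = 3, -5 (distinct real)
General solution: y = C₁e^(3x) + C₂e^(-5x)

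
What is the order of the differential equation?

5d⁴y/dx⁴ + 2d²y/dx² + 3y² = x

The order is 4 (highest derivative is of order 4).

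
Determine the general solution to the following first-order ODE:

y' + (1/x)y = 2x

Using integrating factor method:

General solution: y = (2/3)x^2 + C/x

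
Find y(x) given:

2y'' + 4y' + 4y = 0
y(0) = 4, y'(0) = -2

General solution: y = e^(-x)(C₁cos(x) + C₂sin(x))
Complex roots r = -1 ± i
Applying ICs: C₁ = 4, C₂ = 2
Particular solution: y = e^(-x)(4cos(x) + 2sin(x))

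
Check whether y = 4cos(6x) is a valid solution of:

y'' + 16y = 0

Verification:
y'' = -144cos(6x)
y'' + 16y ≠ 0 (frequency mismatch: got 36 instead of 16)

No, it is not a solution.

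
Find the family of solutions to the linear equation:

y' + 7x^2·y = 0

Using integrating factor method:

General solution: y = Ce^(-7x^3/3)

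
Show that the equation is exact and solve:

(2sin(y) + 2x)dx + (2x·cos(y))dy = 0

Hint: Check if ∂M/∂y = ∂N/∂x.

Verify exactness: ∂M/∂y = ∂N/∂x ✓
Find F(x,y) such that ∂F/∂x = M, ∂F/∂y = N
Solution: 2x·sin(y) + x² = C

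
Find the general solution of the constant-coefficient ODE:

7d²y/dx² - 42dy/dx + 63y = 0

Characteristic equation: 7r² - 42r + 63 = 0
Divide by 7: r² - 6r + 9 = 0
Factored: (r - 3)² = 0
Repeated root: r = 3
General solution: y = (C₁ + C₂x)e^(3x)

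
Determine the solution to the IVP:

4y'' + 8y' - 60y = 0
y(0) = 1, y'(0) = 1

General solution: y = C₁e^(3x) + C₂e^(-5x)
Applying ICs: C₁ = 3/4, C₂ = 1/4
Particular solution: y = (3/4)e^(3x) + (1/4)e^(-5x)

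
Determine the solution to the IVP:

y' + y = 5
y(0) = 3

General solution: y = 5 + Ce^(-x)
Applying y(0) = 3: C = 3 - 5 = -2
Particular solution: y = 5 - 2e^(-x)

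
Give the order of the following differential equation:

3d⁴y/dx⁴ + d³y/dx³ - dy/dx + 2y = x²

The order is 4 (highest derivative is of order 4).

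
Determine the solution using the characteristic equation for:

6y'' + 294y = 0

Characteristic equation: 6r² + 294 = 0
Divide by 6: r² + 49 = 0
Roots: r = ±7i (complex conjugates)
General solution: y = C₁cos(7x) + C₂sin(7x)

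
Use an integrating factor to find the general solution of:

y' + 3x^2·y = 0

Using integrating factor method:

General solution: y = Ce^(-x^3)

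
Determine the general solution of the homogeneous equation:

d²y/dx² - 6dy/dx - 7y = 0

Characteristic equation: r² - 6r - 7 = 0
Roots: r = 7, -1 (distinct real)
General solution: y = C₁e^(7x) + C₂e^(-x)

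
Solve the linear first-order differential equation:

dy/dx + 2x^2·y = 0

Using integrating factor method:

General solution: y = Ce^(-2x^3/3)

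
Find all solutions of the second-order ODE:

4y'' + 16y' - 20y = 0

Characteristic equation: 4r² + 16r - 20 = 0
Divide by 4: r² + 4r - 5 = 0
Roots: r = 1, -5 (distinct real)
General solution: y = C₁e^x + C₂e^(-5x)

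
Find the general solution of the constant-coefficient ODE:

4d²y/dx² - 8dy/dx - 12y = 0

Characteristic equation: 4r² - 8r - 12 = 0
Divide by 4: r² - 2r - 3 = 0
Roots: r = 3, -1 (distinct real)
General solution: y = C₁e^(3x) + C₂e^(-x)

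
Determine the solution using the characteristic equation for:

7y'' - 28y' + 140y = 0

Characteristic equation: 7r² - 28r + 140 = 0
Divide by 7: r² - 4r + 20 = 0
Roots: r = 2 ± 4i (complex conjugates)
General solution: y = e^(2x)(C₁cos(4x) + C₂sin(4x))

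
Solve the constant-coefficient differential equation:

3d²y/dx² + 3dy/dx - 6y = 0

Characteristic equation: 3r² + 3r - 6 = 0
Divide by 3: r² + r - 2 = 0
Roots: r = 1, -2 (distinct real)
General solution: y = C₁e^x + C₂e^(-2x)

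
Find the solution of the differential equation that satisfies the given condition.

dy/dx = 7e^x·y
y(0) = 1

General solution: y = Ce^(7e^x)
Applying IC y(0) = 1:
Particular solution: y = e^(7(e^x - 1))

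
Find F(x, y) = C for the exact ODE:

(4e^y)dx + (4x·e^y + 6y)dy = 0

Verify exactness: ∂M/∂y = ∂N/∂x ✓
Find F(x,y) such that ∂F/∂x = M, ∂F/∂y = N
Solution: 4x·e^y + 3y² = C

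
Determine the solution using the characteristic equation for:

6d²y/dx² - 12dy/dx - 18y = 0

Characteristic equation: 6r² - 12r - 18 = 0
Divide by 6: r² - 2r - 3 = 0
Roots: r = 3, -1 (distinct real)
General solution: y = C₁e^(3x) + C₂e^(-x)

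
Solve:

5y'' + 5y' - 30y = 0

Characteristic equation: 5r² + 5r - 30 = 0
Divide by 5: r² + r - 6 = 0
Roots: r = 2, -3 (distinct real)
General solution: y = C₁e^(2x) + C₂e^(-3x)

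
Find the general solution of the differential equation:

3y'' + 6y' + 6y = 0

Characteristic equation: 3r² + 6r + 6 = 0
Divide by 3: r² + 2r + 2 = 0
Roots: r = -1 ± i (complex conjugates)
General solution: y = e^(-x)(C₁cos(x) + C₂sin(x))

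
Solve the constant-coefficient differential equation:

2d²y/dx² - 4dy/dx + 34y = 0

Characteristic equation: 2r² - 4r + 34 = 0
Divide by 2: r² - 2r + 17 = 0
Roots: r = 1 ± 4i (complex conjugates)
General solution: y = e^x(C₁cos(4x) + C₂sin(4x))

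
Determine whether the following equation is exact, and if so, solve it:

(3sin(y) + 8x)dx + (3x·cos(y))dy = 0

Verify exactness: ∂M/∂y = ∂N/∂x ✓
Find F(x,y) such that ∂F/∂x = M, ∂F/∂y = N
Solution: 3x·sin(y) + 4x² = C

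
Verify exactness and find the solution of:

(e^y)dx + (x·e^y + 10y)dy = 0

Verify exactness: ∂M/∂y = ∂N/∂x ✓
Find F(x,y) such that ∂F/∂x = M, ∂F/∂y = N
Solution: x·e^y + 5y² = C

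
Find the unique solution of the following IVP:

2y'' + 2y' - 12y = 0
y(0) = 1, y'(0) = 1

General solution: y = C₁e^(2x) + C₂e^(-3x)
Applying ICs: C₁ = 4/5, C₂ = 1/5
Particular solution: y = (4/5)e^(2x) + (1/5)e^(-3x)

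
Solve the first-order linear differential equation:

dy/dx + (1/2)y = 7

Using integrating factor method:

General solution: y = 14 + Ce^(-x/2)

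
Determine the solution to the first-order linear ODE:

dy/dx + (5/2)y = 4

Using integrating factor method:

General solution: y = 8/5 + Ce^(-5x/2)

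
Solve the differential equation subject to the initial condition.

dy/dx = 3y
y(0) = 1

General solution: y = Ce^(3x)
Applying IC y(0) = 1:
Particular solution: y = e^(3x)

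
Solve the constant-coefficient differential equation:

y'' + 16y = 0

Characteristic equation: r² + 16 = 0
Roots: r = ±4i (complex conjugates)
General solution: y = C₁cos(4x) + C₂sin(4x)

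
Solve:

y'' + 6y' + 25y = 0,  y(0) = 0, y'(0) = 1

General solution: y = e^(-3x)(C₁cos(4x) + C₂sin(4x))
Complex roots r = -3 ± 4i
Applying ICs: C₁ = 0, C₂ = 1/4
Particular solution: y = e^(-3x)((1/4)sin(4x))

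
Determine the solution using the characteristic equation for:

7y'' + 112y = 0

Characteristic equation: 7r² + 112 = 0
Divide by 7: r² + 16 = 0
Roots: r = ±4i (complex conjugates)
General solution: y = C₁cos(4x) + C₂sin(4x)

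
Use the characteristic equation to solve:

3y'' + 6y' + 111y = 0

Characteristic equation: 3r² + 6r + 111 = 0
Divide by 3: r² + 2r + 37 = 0
Roots: r = -1 ± 6i (complex conjugates)
General solution: y = e^(-x)(C₁cos(6x) + C₂sin(6x))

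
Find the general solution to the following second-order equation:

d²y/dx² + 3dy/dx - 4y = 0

Characteristic equation: r² + 3r - 4 = 0
Roots: r = 1, -4 (distinct real)
General solution: y = C₁e^x + C₂e^(-4x)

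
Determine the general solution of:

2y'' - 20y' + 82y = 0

Characteristic equation: 2r² - 20r + 82 = 0
Divide by 2: r² - 10r + 41 = 0
Roots: r = 5 ± 4i (complex conjugates)
General solution: y = e^(5x)(C₁cos(4x) + C₂sin(4x))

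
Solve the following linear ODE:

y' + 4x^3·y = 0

Using integrating factor method:

General solution: y = Ce^(-x^4)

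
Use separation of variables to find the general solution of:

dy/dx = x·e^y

Separating variables and integrating:
-e^(-y) = x²/2 + C

General solution: y = -ln(C - x²/2)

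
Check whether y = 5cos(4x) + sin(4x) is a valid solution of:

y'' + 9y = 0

Verification:
y'' = -80cos(4x) - 16sin(4x)
y'' + 9y ≠ 0 (frequency mismatch: got 16 instead of 9)

No, it is not a solution.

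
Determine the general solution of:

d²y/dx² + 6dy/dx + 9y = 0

Characteristic equation: r² + 6r + 9 = 0
Factored: (r + 3)² = 0
Repeated root: r = -3
General solution: y = (C₁ + C₂x)e^(-3x)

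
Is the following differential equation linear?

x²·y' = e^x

Yes. Linear (y and its derivatives appear to the first power only, no products of y terms)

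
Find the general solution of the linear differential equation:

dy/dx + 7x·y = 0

Using integrating factor method:

General solution: y = Ce^(-7x^2/2)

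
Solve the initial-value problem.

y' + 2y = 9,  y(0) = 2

General solution: y = 9/2 + Ce^(-2x)
Applying y(0) = 2: C = 2 - 9/2 = -5/2
Particular solution: y = 9/2 - (5/2)e^(-2x)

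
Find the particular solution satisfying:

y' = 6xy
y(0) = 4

General solution: y = Ce^(3x²)
Applying IC y(0) = 4:
Particular solution: y = 4e^(3x²)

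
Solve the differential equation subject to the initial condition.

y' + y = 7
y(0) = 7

General solution: y = 7 + Ce^(-x)
Applying y(0) = 7: C = 7 - 7 = 0
Particular solution: y = 7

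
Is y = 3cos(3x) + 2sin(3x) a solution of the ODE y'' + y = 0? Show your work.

Verification:
y'' = -27cos(3x) - 18sin(3x)
y'' + y ≠ 0 (frequency mismatch: got 9 instead of 1)

No, it is not a solution.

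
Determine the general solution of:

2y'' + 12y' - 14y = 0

Characteristic equation: 2r² + 12r - 14 = 0
Divide by 2: r² + 6r - 7 = 0
Roots: r = 1, -7 (distinct real)
General solution: y = C₁e^x + C₂e^(-7x)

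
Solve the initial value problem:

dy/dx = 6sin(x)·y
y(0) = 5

General solution: y = Ce^(-6cos(x))
Applying IC y(0) = 5:
Particular solution: y = 5e^(6(1-cos(x)))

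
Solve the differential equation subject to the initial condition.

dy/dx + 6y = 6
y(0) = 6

General solution: y = 1 + Ce^(-6x)
Applying y(0) = 6: C = 6 - 1 = 5
Particular solution: y = 1 + 5e^(-6x)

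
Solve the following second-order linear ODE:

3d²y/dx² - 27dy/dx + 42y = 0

Characteristic equation: 3r² - 27r + 42 = 0
Divide by 3: r² - 9r + 14 = 0
Roots: r = 7, 2 (distinct real)
General solution: y = C₁e^(7x) + C₂e^(2x)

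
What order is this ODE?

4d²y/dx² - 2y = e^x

The order is 2 (highest derivative is of order 2).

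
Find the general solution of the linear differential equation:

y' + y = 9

Using integrating factor method:

General solution: y = 9 + Ce^(-x)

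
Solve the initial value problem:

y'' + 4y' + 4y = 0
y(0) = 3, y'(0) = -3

General solution: y = (C₁ + C₂x)e^(-2x)
Repeated root r = -2
Applying ICs: C₁ = 3, C₂ = 3
Particular solution: y = (3 + 3x)e^(-2x)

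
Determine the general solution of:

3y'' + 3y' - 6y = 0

Characteristic equation: 3r² + 3r - 6 = 0
Divide by 3: r² + r - 2 = 0
Roots: r = 1, -2 (distinct real)
General solution: y = C₁e^x + C₂e^(-2x)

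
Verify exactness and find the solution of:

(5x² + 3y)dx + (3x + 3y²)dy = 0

Verify exactness: ∂M/∂y = ∂N/∂x ✓
Find F(x,y) such that ∂F/∂x = M, ∂F/∂y = N
Solution: 5x³/3 + 3xy + y³ = C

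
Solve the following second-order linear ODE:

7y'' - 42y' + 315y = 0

Characteristic equation: 7r² - 42r + 315 = 0
Divide by 7: r² - 6r + 45 = 0
Roots: r = 3 ± 6i (complex conjugates)
General solution: y = e^(3x)(C₁cos(6x) + C₂sin(6x))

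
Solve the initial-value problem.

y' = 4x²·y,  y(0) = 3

General solution: y = Ce^(4x³/3)
Applying IC y(0) = 3:
Particular solution: y = 3e^(4x³/3)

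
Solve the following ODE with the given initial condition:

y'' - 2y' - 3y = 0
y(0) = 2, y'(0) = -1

General solution: y = C₁e^(3x) + C₂e^(-x)
Applying ICs: C₁ = 1/4, C₂ = 7/4
Particular solution: y = (1/4)e^(3x) + (7/4)e^(-x)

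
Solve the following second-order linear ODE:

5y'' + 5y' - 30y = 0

Characteristic equation: 5r² + 5r - 30 = 0
Divide by 5: r² + r - 6 = 0
Roots: r = 2, -3 (distinct real)
General solution: y = C₁e^(2x) + C₂e^(-3x)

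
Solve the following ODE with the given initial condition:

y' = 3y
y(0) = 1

General solution: y = Ce^(3x)
Applying IC y(0) = 1:
Particular solution: y = e^(3x)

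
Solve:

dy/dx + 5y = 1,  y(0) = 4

General solution: y = 1/5 + Ce^(-5x)
Applying y(0) = 4: C = 4 - 1/5 = 19/5
Particular solution: y = 1/5 + (19/5)e^(-5x)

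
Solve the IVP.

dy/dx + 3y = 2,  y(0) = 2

General solution: y = 2/3 + Ce^(-3x)
Applying y(0) = 2: C = 2 - 2/3 = 4/3
Particular solution: y = 2/3 + (4/3)e^(-3x)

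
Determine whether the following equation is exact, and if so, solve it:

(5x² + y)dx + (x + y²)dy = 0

Verify exactness: ∂M/∂y = ∂N/∂x ✓
Find F(x,y) such that ∂F/∂x = M, ∂F/∂y = N
Solution: 5x³/3 + xy + y³/3 = C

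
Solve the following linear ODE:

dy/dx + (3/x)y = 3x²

Using integrating factor method:

General solution: y = (1/2)x^3 + Cx^(-3)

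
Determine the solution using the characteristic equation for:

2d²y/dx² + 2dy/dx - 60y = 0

Characteristic equation: 2r² + 2r - 60 = 0
Divide by 2: r² + r - 30 = 0
Roots: r = 5, -6 (distinct real)
General solution: y = C₁e^(5x) + C₂e^(-6x)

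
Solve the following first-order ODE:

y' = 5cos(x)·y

Separating variables and integrating:
ln|y| = 5sin(x) + C

General solution: y = Ce^(5sin(x))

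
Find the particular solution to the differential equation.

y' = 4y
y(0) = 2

General solution: y = Ce^(4x)
Applying IC y(0) = 2:
Particular solution: y = 2e^(4x)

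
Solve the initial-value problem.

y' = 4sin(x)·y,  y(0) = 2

General solution: y = Ce^(-4cos(x))
Applying IC y(0) = 2:
Particular solution: y = 2e^(4(1-cos(x)))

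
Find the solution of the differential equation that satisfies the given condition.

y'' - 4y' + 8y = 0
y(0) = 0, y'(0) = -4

General solution: y = e^(2x)(C₁cos(2x) + C₂sin(2x))
Complex roots r = 2 ± 2i
Applying ICs: C₁ = 0, C₂ = -2
Particular solution: y = e^(2x)(-2sin(2x))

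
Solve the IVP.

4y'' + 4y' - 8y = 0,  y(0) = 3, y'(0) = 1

General solution: y = C₁e^x + C₂e^(-2x)
Applying ICs: C₁ = 7/3, C₂ = 2/3
Particular solution: y = (7/3)e^x + (2/3)e^(-2x)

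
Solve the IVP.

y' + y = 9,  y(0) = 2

General solution: y = 9 + Ce^(-x)
Applying y(0) = 2: C = 2 - 9 = -7
Particular solution: y = 9 - 7e^(-x)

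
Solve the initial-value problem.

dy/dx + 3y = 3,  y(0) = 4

General solution: y = 1 + Ce^(-3x)
Applying y(0) = 4: C = 4 - 1 = 3
Particular solution: y = 1 + 3e^(-3x)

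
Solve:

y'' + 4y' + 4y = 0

Characteristic equation: r² + 4r + 4 = 0
Factored: (r + 2)² = 0
Repeated root: r = -2
General solution: y = (C₁ + C₂x)e^(-2x)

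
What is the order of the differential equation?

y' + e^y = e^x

The order is 1 (highest derivative is of order 1).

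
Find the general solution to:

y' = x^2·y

Separating variables and integrating:
ln|y| = x^3/3 + C

General solution: y = Ce^(x^3/3)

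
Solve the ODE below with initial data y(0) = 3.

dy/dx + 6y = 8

General solution: y = 4/3 + Ce^(-6x)
Applying y(0) = 3: C = 3 - 4/3 = 5/3
Particular solution: y = 4/3 + (5/3)e^(-6x)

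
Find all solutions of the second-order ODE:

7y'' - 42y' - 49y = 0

Characteristic equation: 7r² - 42r - 49 = 0
Divide by 7: r² - 6r - 7 = 0
Roots: r = 7, -1 (distinct real)
General solution: y = C₁e^(7x) + C₂e^(-x)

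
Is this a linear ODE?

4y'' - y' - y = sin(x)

Yes. Linear (y and its derivatives appear to the first power only, no products of y terms)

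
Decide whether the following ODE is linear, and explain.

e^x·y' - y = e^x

Linear (y and its derivatives appear to the first power only, no products of y terms)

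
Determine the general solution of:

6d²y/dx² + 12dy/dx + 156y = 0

Characteristic equation: 6r² + 12r + 156 = 0
Divide by 6: r² + 2r + 26 = 0
Roots: r = -1 ± 5i (complex conjugates)
General solution: y = e^(-x)(C₁cos(5x) + C₂sin(5x))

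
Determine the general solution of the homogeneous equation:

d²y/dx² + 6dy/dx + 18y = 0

Characteristic equation: r² + 6r + 18 = 0
Roots: r = -3 ± 3i (complex conjugates)
General solution: y = e^(-3x)(C₁cos(3x) + C₂sin(3x))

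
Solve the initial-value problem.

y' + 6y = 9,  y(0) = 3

General solution: y = 3/2 + Ce^(-6x)
Applying y(0) = 3: C = 3 - 3/2 = 3/2
Particular solution: y = 3/2 + (3/2)e^(-6x)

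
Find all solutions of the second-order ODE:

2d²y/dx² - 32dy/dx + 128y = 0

Characteristic equation: 2r² - 32r + 128 = 0
Divide by 2: r² - 16r + 64 = 0
Factored: (r - 8)² = 0
Repeated root: r = 8
General solution: y = (C₁ + C₂x)e^(8x)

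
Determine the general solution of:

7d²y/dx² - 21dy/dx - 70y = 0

Characteristic equation: 7r² - 21r - 70 = 0
Divide by 7: r² - 3r - 10 = 0
Roots: r = 5, -2 (distinct real)
General solution: y = C₁e^(5x) + C₂e^(-2x)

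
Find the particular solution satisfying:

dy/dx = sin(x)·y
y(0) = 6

General solution: y = Ce^(-cos(x))
Applying IC y(0) = 6:
Particular solution: y = 6e^(1-cos(x))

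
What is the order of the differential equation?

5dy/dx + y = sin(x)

The order is 1 (highest derivative is of order 1).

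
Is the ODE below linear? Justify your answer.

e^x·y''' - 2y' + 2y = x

Yes. Linear (y and its derivatives appear to the first power only, no products of y terms)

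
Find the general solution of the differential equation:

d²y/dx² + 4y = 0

Characteristic equation: r² + 4 = 0
Roots: r = ±2i (complex conjugates)
General solution: y = C₁cos(2x) + C₂sin(2x)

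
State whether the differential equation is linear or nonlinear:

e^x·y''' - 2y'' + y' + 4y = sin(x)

Linear (y and its derivatives appear to the first power only, no products of y terms)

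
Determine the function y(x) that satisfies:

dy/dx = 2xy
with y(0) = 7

General solution: y = Ce^(x²)
Applying IC y(0) = 7:
Particular solution: y = 7e^(x²)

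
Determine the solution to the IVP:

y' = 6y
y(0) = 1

General solution: y = Ce^(6x)
Applying IC y(0) = 1:
Particular solution: y = e^(6x)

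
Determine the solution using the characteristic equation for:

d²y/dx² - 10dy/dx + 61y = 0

Characteristic equation: r² - 10r + 61 = 0
Roots: r = 5 ± 6i (complex conjugates)
General solution: y = e^(5x)(C₁cos(6x) + C₂sin(6x))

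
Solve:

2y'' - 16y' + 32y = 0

Characteristic equation: 2r² - 16r + 32 = 0
Divide by 2: r² - 8r + 16 = 0
Factored: (r - 4)² = 0
Repeated root: r = 4
General solution: y = (C₁ + C₂x)e^(4x)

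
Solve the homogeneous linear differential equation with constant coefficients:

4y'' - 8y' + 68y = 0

Characteristic equation: 4r² - 8r + 68 = 0
Divide by 4: r² - 2r + 17 = 0
Roots: r = 1 ± 4i (complex conjugates)
General solution: y = e^x(C₁cos(4x) + C₂sin(4x))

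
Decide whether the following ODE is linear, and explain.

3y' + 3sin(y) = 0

Nonlinear (sin(y) is nonlinear in y)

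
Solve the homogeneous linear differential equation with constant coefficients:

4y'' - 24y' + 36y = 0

Characteristic equation: 4r² - 24r + 36 = 0
Divide by 4: r² - 6r + 9 = 0
Factored: (r - 3)² = 0
Repeated root: r = 3
General solution: y = (C₁ + C₂x)e^(3x)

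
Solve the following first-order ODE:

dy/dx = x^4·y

Separating variables and integrating:
ln|y| = x^5/5 + C

General solution: y = Ce^(x^5/5)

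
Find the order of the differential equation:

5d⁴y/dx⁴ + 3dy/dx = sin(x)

The order is 4 (highest derivative is of order 4).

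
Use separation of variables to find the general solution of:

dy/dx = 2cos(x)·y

Separating variables and integrating:
ln|y| = 2sin(x) + C

General solution: y = Ce^(2sin(x))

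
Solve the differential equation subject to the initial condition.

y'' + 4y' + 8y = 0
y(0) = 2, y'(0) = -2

General solution: y = e^(-2x)(C₁cos(2x) + C₂sin(2x))
Complex roots r = -2 ± 2i
Applying ICs: C₁ = 2, C₂ = 1
Particular solution: y = e^(-2x)(2cos(2x) + sin(2x))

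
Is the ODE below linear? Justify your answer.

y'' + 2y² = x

No. Nonlinear (y² term)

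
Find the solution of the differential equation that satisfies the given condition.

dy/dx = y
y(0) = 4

General solution: y = Ce^x
Applying IC y(0) = 4:
Particular solution: y = 4e^x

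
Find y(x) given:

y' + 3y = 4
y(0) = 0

General solution: y = 4/3 + Ce^(-3x)
Applying y(0) = 0: C = 0 - 4/3 = -4/3
Particular solution: y = 4/3 - (4/3)e^(-3x)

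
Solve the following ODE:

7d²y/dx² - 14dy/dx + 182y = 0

Characteristic equation: 7r² - 14r + 182 = 0
Divide by 7: r² - 2r + 26 = 0
Roots: r = 1 ± 5i (complex conjugates)
General solution: y = e^x(C₁cos(5x) + C₂sin(5x))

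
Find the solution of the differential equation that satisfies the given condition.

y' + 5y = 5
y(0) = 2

General solution: y = 1 + Ce^(-5x)
Applying y(0) = 2: C = 2 - 1 = 1
Particular solution: y = 1 + e^(-5x)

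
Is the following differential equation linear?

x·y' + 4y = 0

Yes. Linear (y and its derivatives appear to the first power only, no products of y terms)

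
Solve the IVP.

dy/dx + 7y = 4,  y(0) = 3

General solution: y = 4/7 + Ce^(-7x)
Applying y(0) = 3: C = 3 - 4/7 = 17/7
Particular solution: y = 4/7 + (17/7)e^(-7x)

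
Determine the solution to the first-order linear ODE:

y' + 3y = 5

Using integrating factor method:

General solution: y = 5/3 + Ce^(-3x)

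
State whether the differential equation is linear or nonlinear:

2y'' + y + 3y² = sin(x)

Nonlinear (y² term)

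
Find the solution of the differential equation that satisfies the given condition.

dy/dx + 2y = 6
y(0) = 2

General solution: y = 3 + Ce^(-2x)
Applying y(0) = 2: C = 2 - 3 = -1
Particular solution: y = 3 - e^(-2x)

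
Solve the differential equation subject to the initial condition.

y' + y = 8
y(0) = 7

General solution: y = 8 + Ce^(-x)
Applying y(0) = 7: C = 7 - 8 = -1
Particular solution: y = 8 - e^(-x)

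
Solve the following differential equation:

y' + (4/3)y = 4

Using integrating factor method:

General solution: y = 3 + Ce^(-4x/3)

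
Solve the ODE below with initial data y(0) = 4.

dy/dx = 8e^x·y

General solution: y = Ce^(8e^x)
Applying IC y(0) = 4:
Particular solution: y = 4e^(8(e^x - 1))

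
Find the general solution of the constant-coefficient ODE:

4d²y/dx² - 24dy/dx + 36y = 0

Characteristic equation: 4r² - 24r + 36 = 0
Divide by 4: r² - 6r + 9 = 0
Factored: (r - 3)² = 0
Repeated root: r = 3
General solution: y = (C₁ + C₂x)e^(3x)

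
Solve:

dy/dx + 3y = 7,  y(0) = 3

General solution: y = 7/3 + Ce^(-3x)
Applying y(0) = 3: C = 3 - 7/3 = 2/3
Particular solution: y = 7/3 + (2/3)e^(-3x)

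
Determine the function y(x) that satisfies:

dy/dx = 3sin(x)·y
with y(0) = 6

General solution: y = Ce^(-3cos(x))
Applying IC y(0) = 6:
Particular solution: y = 6e^(3(1-cos(x)))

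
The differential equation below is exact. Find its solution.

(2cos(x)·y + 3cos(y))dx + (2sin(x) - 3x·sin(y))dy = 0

Verify exactness: ∂M/∂y = ∂N/∂x ✓
Find F(x,y) such that ∂F/∂x = M, ∂F/∂y = N
Solution: 2sin(x)·y + 3x·cos(y) = C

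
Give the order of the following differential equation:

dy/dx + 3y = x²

The order is 1 (highest derivative is of order 1).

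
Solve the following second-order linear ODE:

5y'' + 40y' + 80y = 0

Characteristic equation: 5r² + 40r + 80 = 0
Divide by 5: r² + 8r + 16 = 0
Factored: (r + 4)² = 0
Repeated root: r = -4
General solution: y = (C₁ + C₂x)e^(-4x)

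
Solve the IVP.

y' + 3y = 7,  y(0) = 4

General solution: y = 7/3 + Ce^(-3x)
Applying y(0) = 4: C = 4 - 7/3 = 5/3
Particular solution: y = 7/3 + (5/3)e^(-3x)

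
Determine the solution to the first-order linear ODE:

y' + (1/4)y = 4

Using integrating factor method:

General solution: y = 16 + Ce^(-x/4)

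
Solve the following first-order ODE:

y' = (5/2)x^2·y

Separating variables and integrating:
ln|y| = 5x^3/6 + C

General solution: y = Ce^(5x^3/6)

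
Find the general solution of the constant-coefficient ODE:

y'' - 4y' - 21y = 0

Characteristic equation: r² - 4r - 21 = 0
Roots: r = 7, -3 (distinct real)
General solution: y = C₁e^(7x) + C₂e^(-3x)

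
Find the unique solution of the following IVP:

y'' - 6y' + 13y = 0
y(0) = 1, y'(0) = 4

General solution: y = e^(3x)(C₁cos(2x) + C₂sin(2x))
Complex roots r = 3 ± 2i
Applying ICs: C₁ = 1, C₂ = 1/2
Particular solution: y = e^(3x)(cos(2x) + (1/2)sin(2x))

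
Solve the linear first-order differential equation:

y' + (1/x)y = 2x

Using integrating factor method:

General solution: y = (2/3)x^2 + C/x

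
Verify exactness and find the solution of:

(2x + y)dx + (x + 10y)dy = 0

Verify exactness: ∂M/∂y = ∂N/∂x ✓
Find F(x,y) such that ∂F/∂x = M, ∂F/∂y = N
Solution: x² + xy + 5y² = C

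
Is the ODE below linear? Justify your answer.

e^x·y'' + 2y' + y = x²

Yes. Linear (y and its derivatives appear to the first power only, no products of y terms)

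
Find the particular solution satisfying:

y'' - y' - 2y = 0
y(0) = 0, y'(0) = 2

General solution: y = C₁e^(2x) + C₂e^(-x)
Applying ICs: C₁ = 2/3, C₂ = -2/3
Particular solution: y = (2/3)e^(2x) - (2/3)e^(-x)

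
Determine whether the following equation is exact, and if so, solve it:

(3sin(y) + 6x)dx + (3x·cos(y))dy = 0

Verify exactness: ∂M/∂y = ∂N/∂x ✓
Find F(x,y) such that ∂F/∂x = M, ∂F/∂y = N
Solution: 3x·sin(y) + 3x² = C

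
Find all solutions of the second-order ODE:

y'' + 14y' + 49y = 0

Characteristic equation: r² + 14r + 49 = 0
Factored: (r + 7)² = 0
Repeated root: r = -7
General solution: y = (C₁ + C₂x)e^(-7x)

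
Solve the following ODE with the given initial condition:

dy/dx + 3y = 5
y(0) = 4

General solution: y = 5/3 + Ce^(-3x)
Applying y(0) = 4: C = 4 - 5/3 = 7/3
Particular solution: y = 5/3 + (7/3)e^(-3x)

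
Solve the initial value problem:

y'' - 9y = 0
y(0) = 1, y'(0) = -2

General solution: y = C₁e^(3x) + C₂e^(-3x)
Applying ICs: C₁ = 1/6, C₂ = 5/6
Particular solution: y = (1/6)e^(3x) + (5/6)e^(-3x)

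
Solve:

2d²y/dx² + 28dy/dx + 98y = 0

Characteristic equation: 2r² + 28r + 98 = 0
Divide by 2: r² + 14r + 49 = 0
Factored: (r + 7)² = 0
Repeated root: r = -7
General solution: y = (C₁ + C₂x)e^(-7x)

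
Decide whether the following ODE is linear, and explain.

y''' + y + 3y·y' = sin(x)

Nonlinear (product y·y')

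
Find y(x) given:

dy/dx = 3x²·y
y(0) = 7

General solution: y = Ce^(x³)
Applying IC y(0) = 7:
Particular solution: y = 7e^(x³)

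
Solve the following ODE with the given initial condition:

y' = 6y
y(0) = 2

General solution: y = Ce^(6x)
Applying IC y(0) = 2:
Particular solution: y = 2e^(6x)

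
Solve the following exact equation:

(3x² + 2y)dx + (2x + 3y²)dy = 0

Verify exactness: ∂M/∂y = ∂N/∂x ✓
Find F(x,y) such that ∂F/∂x = M, ∂F/∂y = N
Solution: x³ + 2xy + y³ = C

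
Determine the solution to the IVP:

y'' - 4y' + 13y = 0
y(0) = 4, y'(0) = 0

General solution: y = e^(2x)(C₁cos(3x) + C₂sin(3x))
Complex roots r = 2 ± 3i
Applying ICs: C₁ = 4, C₂ = -8/3
Particular solution: y = e^(2x)(4cos(3x) - (8/3)sin(3x))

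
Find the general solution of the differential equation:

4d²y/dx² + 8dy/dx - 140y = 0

Characteristic equation: 4r² + 8r - 140 = 0
Divide by 4: r² + 2r - 35 = 0
Roots: r = 5, -7 (distinct real)
General solution: y = C₁e^(5x) + C₂e^(-7x)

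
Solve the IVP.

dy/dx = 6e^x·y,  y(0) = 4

General solution: y = Ce^(6e^x)
Applying IC y(0) = 4:
Particular solution: y = 4e^(6(e^x - 1))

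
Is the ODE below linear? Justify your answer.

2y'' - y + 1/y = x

No. Nonlinear (1/y term)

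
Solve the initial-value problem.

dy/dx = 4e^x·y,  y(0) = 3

General solution: y = Ce^(4e^x)
Applying IC y(0) = 3:
Particular solution: y = 3e^(4(e^x - 1))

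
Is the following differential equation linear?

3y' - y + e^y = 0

No. Nonlinear (e^y is nonlinear in y)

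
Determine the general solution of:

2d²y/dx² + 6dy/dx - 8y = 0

Characteristic equation: 2r² + 6r - 8 = 0
Divide by 2: r² + 3r - 4 = 0
Roots: r = 1, -4 (distinct real)
General solution: y = C₁e^x + C₂e^(-4x)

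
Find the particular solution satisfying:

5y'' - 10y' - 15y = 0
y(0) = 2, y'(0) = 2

General solution: y = C₁e^(3x) + C₂e^(-x)
Applying ICs: C₁ = 1, C₂ = 1
Particular solution: y = e^(3x) + e^(-x)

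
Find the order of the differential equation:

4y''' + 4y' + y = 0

The order is 3 (highest derivative is of order 3).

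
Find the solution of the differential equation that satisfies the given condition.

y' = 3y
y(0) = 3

General solution: y = Ce^(3x)
Applying IC y(0) = 3:
Particular solution: y = 3e^(3x)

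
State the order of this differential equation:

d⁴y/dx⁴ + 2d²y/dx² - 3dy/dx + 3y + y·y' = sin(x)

The order is 4 (highest derivative is of order 4).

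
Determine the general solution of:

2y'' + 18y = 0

Characteristic equation: 2r² + 18 = 0
Divide by 2: r² + 9 = 0
Roots: r = ±3i (complex conjugates)
General solution: y = C₁cos(3x) + C₂sin(3x)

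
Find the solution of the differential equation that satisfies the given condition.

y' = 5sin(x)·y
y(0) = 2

General solution: y = Ce^(-5cos(x))
Applying IC y(0) = 2:
Particular solution: y = 2e^(5(1-cos(x)))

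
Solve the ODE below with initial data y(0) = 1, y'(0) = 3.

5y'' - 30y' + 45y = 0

General solution: y = (C₁ + C₂x)e^(3x)
Repeated root r = 3
Applying ICs: C₁ = 1, C₂ = 0
Particular solution: y = e^(3x)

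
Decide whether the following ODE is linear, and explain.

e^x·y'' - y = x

Linear (y and its derivatives appear to the first power only, no products of y terms)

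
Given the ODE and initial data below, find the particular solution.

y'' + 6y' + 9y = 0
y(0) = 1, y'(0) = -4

General solution: y = (C₁ + C₂x)e^(-3x)
Repeated root r = -3
Applying ICs: C₁ = 1, C₂ = -1
Particular solution: y = (1 - x)e^(-3x)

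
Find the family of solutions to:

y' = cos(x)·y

Separating variables and integrating:
ln|y| = sin(x) + C

General solution: y = Ce^(sin(x))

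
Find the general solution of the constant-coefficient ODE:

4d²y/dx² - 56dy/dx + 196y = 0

Characteristic equation: 4r² - 56r + 196 = 0
Divide by 4: r² - 14r + 49 = 0
Factored: (r - 7)² = 0
Repeated root: r = 7
General solution: y = (C₁ + C₂x)e^(7x)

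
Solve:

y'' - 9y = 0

Characteristic equation: r² - 9 = 0
Roots: r = 3, -3 (distinct real)
General solution: y = C₁e^(3x) + C₂e^(-3x)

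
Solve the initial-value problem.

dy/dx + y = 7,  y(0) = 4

General solution: y = 7 + Ce^(-x)
Applying y(0) = 4: C = 4 - 7 = -3
Particular solution: y = 7 - 3e^(-x)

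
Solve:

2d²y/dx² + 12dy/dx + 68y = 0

Characteristic equation: 2r² + 12r + 68 = 0
Divide by 2: r² + 6r + 34 = 0
Roots: r = -3 ± 5i (complex conjugates)
General solution: y = e^(-3x)(C₁cos(5x) + C₂sin(5x))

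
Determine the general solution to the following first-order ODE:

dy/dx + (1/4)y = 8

Using integrating factor method:

General solution: y = 32 + Ce^(-x/4)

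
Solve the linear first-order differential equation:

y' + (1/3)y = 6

Using integrating factor method:

General solution: y = 18 + Ce^(-x/3)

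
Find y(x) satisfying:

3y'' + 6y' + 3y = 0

Characteristic equation: 3r² + 6r + 3 = 0
Divide by 3: r² + 2r + 1 = 0
Factored: (r + 1)² = 0
Repeated root: r = -1
General solution: y = (C₁ + C₂x)e^(-x)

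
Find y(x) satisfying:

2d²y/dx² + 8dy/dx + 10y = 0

Characteristic equation: 2r² + 8r + 10 = 0
Divide by 2: r² + 4r + 5 = 0
Roots: r = -2 ± i (complex conjugates)
General solution: y = e^(-2x)(C₁cos(x) + C₂sin(x))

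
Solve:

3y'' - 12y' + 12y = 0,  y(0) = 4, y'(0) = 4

General solution: y = (C₁ + C₂x)e^(2x)
Repeated root r = 2
Applying ICs: C₁ = 4, C₂ = -4
Particular solution: y = (4 - 4x)e^(2x)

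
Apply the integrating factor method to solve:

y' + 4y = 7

Using integrating factor method:

General solution: y = 7/4 + Ce^(-4x)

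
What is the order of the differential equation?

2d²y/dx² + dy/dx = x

The order is 2 (highest derivative is of order 2).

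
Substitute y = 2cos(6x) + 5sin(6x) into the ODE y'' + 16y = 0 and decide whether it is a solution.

Verification:
y'' = -72cos(6x) - 180sin(6x)
y'' + 16y ≠ 0 (frequency mismatch: got 36 instead of 16)

No, it is not a solution.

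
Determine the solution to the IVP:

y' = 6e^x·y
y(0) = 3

General solution: y = Ce^(6e^x)
Applying IC y(0) = 3:
Particular solution: y = 3e^(6(e^x - 1))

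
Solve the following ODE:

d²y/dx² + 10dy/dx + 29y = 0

Characteristic equation: r² + 10r + 29 = 0
Roots: r = -5 ± 2i (complex conjugates)
General solution: y = e^(-5x)(C₁cos(2x) + C₂sin(2x))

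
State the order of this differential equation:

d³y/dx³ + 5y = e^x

The order is 3 (highest derivative is of order 3).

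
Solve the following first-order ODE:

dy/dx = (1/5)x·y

Separating variables and integrating:
ln|y| = x^2/10 + C

General solution: y = Ce^(x^2/10)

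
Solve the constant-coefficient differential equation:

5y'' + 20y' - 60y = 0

Characteristic equation: 5r² + 20r - 60 = 0
Divide by 5: r² + 4r - 12 = 0
Roots: r = 2, -6 (distinct real)
General solution: y = C₁e^(2x) + C₂e^(-6x)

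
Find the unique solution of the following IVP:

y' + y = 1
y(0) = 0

General solution: y = 1 + Ce^(-x)
Applying y(0) = 0: C = 0 - 1 = -1
Particular solution: y = 1 - e^(-x)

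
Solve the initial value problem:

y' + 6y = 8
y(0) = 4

General solution: y = 4/3 + Ce^(-6x)
Applying y(0) = 4: C = 4 - 4/3 = 8/3
Particular solution: y = 4/3 + (8/3)e^(-6x)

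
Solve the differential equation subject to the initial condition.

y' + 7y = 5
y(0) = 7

General solution: y = 5/7 + Ce^(-7x)
Applying y(0) = 7: C = 7 - 5/7 = 44/7
Particular solution: y = 5/7 + (44/7)e^(-7x)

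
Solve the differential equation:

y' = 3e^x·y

Separating variables and integrating:
ln|y| = 3e^x + C

General solution: y = Ce^(3e^x)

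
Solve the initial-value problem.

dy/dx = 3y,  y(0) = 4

General solution: y = Ce^(3x)
Applying IC y(0) = 4:
Particular solution: y = 4e^(3x)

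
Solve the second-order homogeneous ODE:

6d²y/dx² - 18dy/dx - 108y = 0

Characteristic equation: 6r² - 18r - 108 = 0
Divide by 6: r² - 3r - 18 = 0
Roots: r = 6, -3 (distinct real)
General solution: y = C₁e^(6x) + C₂e^(-3x)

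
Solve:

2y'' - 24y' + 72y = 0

Characteristic equation: 2r² - 24r + 72 = 0
Divide by 2: r² - 12r + 36 = 0
Factored: (r - 6)² = 0
Repeated root: r = 6
General solution: y = (C₁ + C₂x)e^(6x)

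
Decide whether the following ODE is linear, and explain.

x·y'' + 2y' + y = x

Linear (y and its derivatives appear to the first power only, no products of y terms)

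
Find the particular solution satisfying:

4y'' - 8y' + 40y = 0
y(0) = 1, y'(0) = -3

General solution: y = e^x(C₁cos(3x) + C₂sin(3x))
Complex roots r = 1 ± 3i
Applying ICs: C₁ = 1, C₂ = -4/3
Particular solution: y = e^x(cos(3x) - (4/3)sin(3x))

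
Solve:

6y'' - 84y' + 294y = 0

Characteristic equation: 6r² - 84r + 294 = 0
Divide by 6: r² - 14r + 49 = 0
Factored: (r - 7)² = 0
Repeated root: r = 7
General solution: y = (C₁ + C₂x)e^(7x)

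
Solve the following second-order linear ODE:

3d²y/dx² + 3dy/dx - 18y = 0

Characteristic equation: 3r² + 3r - 18 = 0
Divide by 3: r² + r - 6 = 0
Roots: r = 2, -3 (distinct real)
General solution: y = C₁e^(2x) + C₂e^(-3x)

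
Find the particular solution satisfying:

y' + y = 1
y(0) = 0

General solution: y = 1 + Ce^(-x)
Applying y(0) = 0: C = 0 - 1 = -1
Particular solution: y = 1 - e^(-x)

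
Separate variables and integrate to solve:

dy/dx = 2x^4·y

Separating variables and integrating:
ln|y| = 2x^5/5 + C

General solution: y = Ce^(2x^5/5)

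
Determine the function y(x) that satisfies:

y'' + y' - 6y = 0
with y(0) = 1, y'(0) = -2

General solution: y = C₁e^(2x) + C₂e^(-3x)
Applying ICs: C₁ = 1/5, C₂ = 4/5
Particular solution: y = (1/5)e^(2x) + (4/5)e^(-3x)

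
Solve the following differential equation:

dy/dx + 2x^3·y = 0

Using integrating factor method:

General solution: y = Ce^(-x^4/2)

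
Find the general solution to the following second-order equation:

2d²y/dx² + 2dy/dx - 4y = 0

Characteristic equation: 2r² + 2r - 4 = 0
Divide by 2: r² + r - 2 = 0
Roots: r = 1, -2 (distinct real)
General solution: y = C₁e^x + C₂e^(-2x)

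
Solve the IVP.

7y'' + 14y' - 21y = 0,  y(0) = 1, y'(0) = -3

General solution: y = C₁e^x + C₂e^(-3x)
Applying ICs: C₁ = 0, C₂ = 1
Particular solution: y = e^(-3x)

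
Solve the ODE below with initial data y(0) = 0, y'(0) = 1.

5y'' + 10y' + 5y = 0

General solution: y = (C₁ + C₂x)e^(-x)
Repeated root r = -1
Applying ICs: C₁ = 0, C₂ = 1
Particular solution: y = xe^(-x)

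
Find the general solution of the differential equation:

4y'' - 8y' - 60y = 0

Characteristic equation: 4r² - 8r - 60 = 0
Divide by 4: r² - 2r - 15 = 0
Roots: r = 5, -3 (distinct real)
General solution: y = C₁e^(5x) + C₂e^(-3x)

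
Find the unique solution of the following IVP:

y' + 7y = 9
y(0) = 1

General solution: y = 9/7 + Ce^(-7x)
Applying y(0) = 1: C = 1 - 9/7 = -2/7
Particular solution: y = 9/7 - (2/7)e^(-7x)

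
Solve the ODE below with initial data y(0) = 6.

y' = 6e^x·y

General solution: y = Ce^(6e^x)
Applying IC y(0) = 6:
Particular solution: y = 6e^(6(e^x - 1))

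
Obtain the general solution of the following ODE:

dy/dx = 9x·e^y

Separating variables and integrating:
-e^(-y) = 9x²/2 + C

General solution: y = -ln(C - 9x²/2)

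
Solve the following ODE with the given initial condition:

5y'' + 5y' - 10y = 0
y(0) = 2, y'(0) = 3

General solution: y = C₁e^x + C₂e^(-2x)
Applying ICs: C₁ = 7/3, C₂ = -1/3
Particular solution: y = (7/3)e^x - (1/3)e^(-2x)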